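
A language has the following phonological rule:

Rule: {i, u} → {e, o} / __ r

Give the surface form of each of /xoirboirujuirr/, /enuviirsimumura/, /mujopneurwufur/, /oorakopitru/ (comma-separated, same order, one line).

xoerboerujuerr, enuviersimumora, mujopneorwufor, oorakopitru

/xoirboirujuirr/: /i/ is a high vowel immediately before /r/, so it lowers to [e]. /i/ is a high vowel immediately before /r/, so it lowers to [e]. /i/ is a high vowel immediately before /r/, so it lowers to [e]. → [xoerboerujuerr].
/enuviirsimumura/: /i/ is a high vowel immediately before /r/, so it lowers to [e]. /u/ is a high vowel immediately before /r/, so it lowers to [o]. → [enuviersimumora].
/mujopneurwufur/: /u/ is a high vowel immediately before /r/, so it lowers to [o]. /u/ is a high vowel immediately before /r/, so it lowers to [o]. → [mujopneorwufor].
/oorakopitru/: the rule's environment is not met; surfaces unchanged as [oorakopitru].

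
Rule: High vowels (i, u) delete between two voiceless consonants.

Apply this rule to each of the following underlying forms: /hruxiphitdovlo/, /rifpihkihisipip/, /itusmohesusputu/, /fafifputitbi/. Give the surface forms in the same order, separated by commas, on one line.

hruxphtdovlo, rifphkhspp, itsmohessptu, faffpttbi

/hruxiphitdovlo/: /i/ is a high vowel flanked by voiceless consonants /x/ and /p/, so it deletes. /i/ is a high vowel flanked by voiceless consonants /h/ and /t/, so it deletes. → [hruxphtdovlo].
/rifpihkihisipip/: /i/ is a high vowel flanked by voiceless consonants /p/ and /h/, so it deletes. /i/ is a high vowel flanked by voiceless consonants /k/ and /h/, so it deletes. /i/ is a high vowel flanked by voiceless consonants /h/ and /s/, so it deletes. /i/ is a high vowel flanked by voiceless consonants /s/ and /p/, so it deletes. /i/ is a high vowel flanked by voiceless consonants /p/ and /p/, so it deletes. → [rifphkhspp].
/itusmohesusputu/: /u/ is a high vowel flanked by voiceless consonants /t/ and /s/, so it deletes. /u/ is a high vowel flanked by voiceless consonants /s/ and /s/, so it deletes. /u/ is a high vowel flanked by voiceless consonants /p/ and /t/, so it deletes. → [itsmohessptu].
/fafifputitbi/: /i/ is a high vowel flanked by voiceless consonants /f/ and /f/, so it deletes. /u/ is a high vowel flanked by voiceless consonants /p/ and /t/, so it deletes. /i/ is a high vowel flanked by voiceless consonants /t/ and /t/, so it deletes. → [faffpttbi].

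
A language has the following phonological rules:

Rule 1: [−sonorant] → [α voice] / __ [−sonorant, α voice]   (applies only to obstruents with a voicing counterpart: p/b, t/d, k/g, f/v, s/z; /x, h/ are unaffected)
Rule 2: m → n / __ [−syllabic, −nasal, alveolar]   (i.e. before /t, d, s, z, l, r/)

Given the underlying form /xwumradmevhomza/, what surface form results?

xwunradmefhonza

Rule 1 (regressive voicing assimilation): /v/ precedes the voiceless obstruent /h/, so it devoices to [f] by assimilation. /xwumradmevhomza/ → xwumradmefhomza.
Rule 2 (nasal place assimilation): /m/ precedes the alveolar consonant /r/, so it assimilates in place to [n]. /m/ precedes the alveolar consonant /z/, so it assimilates in place to [n]. /xwumradmefhomza/ → xwunradmefhonza.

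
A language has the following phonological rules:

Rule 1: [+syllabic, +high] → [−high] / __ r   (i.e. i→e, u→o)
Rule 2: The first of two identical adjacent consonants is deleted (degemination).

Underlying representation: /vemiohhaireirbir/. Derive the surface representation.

Rule 1 (pre-rhotic lowering): /i/ is a high vowel immediately before /r/, so it lowers to [e]. /i/ is a high vowel immediately before /r/, so it lowers to [e]. /i/ is a high vowel immediately before /r/, so it lowers to [e]. /vemiohhaireirbir/ → vemiohhaereerber.
Rule 2 (degemination): /hh/ is a geminate; the first /h/ deletes. /vemiohhaereerber/ → vemiohaereerber.

vemiohaereerber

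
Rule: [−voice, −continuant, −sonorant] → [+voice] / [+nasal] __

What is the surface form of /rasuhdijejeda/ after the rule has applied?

rasuhdijejeda

No segment of /rasuhdijejeda/ meets the structural description of the rule, so the form surfaces unchanged.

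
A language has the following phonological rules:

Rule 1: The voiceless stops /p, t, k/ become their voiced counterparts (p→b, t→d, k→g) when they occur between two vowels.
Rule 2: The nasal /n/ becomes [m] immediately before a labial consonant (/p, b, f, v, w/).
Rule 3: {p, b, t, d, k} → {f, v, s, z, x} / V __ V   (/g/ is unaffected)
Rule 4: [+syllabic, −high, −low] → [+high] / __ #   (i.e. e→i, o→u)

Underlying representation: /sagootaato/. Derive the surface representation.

Rule 1 (intervocalic voicing): /t/ is a voiceless stop between vowels /o/ and /a/, so it voices to [d]. /t/ is a voiceless stop between vowels /a/ and /o/, so it voices to [d]. /sagootaato/ → sagoodaado.
Rule 2 (nasal place assimilation): no segment meets the environment; /sagoodaado/ is unchanged.
Rule 3 (intervocalic spirantization): /d/ is a stop between vowels /o/ and /a/, so it spirantizes to the fricative [z]. /d/ is a stop between vowels /a/ and /o/, so it spirantizes to the fricative [z]. /sagoodaado/ → sagoozaazo.
Rule 4 (final vowel raising): /o/ is a mid vowel in word-final position, so it raises to [u]. /sagoozaazo/ → sagoozaazu.

sagoozaazu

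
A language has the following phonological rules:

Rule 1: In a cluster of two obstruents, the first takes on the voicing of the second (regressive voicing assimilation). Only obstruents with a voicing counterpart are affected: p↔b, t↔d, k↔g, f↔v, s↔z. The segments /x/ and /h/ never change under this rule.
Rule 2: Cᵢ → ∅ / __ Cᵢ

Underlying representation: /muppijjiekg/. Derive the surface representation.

Rule 1 (regressive voicing assimilation): /k/ precedes the voiced obstruent /g/, so it voices to [g] by assimilation. /muppijjiekg/ → muppijjiegg.
Rule 2 (degemination): /pp/ is a geminate; the first /p/ deletes. /jj/ is a geminate; the first /j/ deletes. /gg/ is a geminate; the first /g/ deletes. /muppijjiegg/ → mupijieg.

mupijieg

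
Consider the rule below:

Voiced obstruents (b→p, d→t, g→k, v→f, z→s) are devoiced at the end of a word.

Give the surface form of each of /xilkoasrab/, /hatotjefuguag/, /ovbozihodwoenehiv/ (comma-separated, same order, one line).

/xilkoasrab/: /b/ is a voiced obstruent in word-final position, so it devoices to [p]. → [xilkoasrap].
/hatotjefuguag/: /g/ is a voiced obstruent in word-final position, so it devoices to [k]. → [hatotjefuguak].
/ovbozihodwoenehiv/: /v/ is a voiced obstruent in word-final position, so it devoices to [f]. → [ovbozihodwoenehif].

xilkoasrap, hatotjefuguak, ovbozihodwoenehif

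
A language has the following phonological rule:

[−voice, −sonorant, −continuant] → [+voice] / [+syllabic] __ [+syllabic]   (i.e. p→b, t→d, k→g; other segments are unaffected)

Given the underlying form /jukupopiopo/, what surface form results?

jugubobiobo

/k/ is a voiceless stop between vowels /u/ and /u/, so it voices to [g].
/p/ is a voiceless stop between vowels /u/ and /o/, so it voices to [b].
/p/ is a voiceless stop between vowels /o/ and /i/, so it voices to [b].
/p/ is a voiceless stop between vowels /o/ and /o/, so it voices to [b].
Surface form: [jugubobiobo].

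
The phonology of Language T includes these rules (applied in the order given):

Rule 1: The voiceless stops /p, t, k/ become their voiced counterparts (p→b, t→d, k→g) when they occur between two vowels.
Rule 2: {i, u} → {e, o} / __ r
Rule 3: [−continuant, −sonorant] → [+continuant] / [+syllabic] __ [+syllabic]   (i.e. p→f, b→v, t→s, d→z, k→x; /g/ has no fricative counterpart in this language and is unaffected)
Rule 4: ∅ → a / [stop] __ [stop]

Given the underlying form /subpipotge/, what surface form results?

subapivotage

Rule 1 (intervocalic voicing): /p/ is a voiceless stop between vowels /i/ and /o/, so it voices to [b]. /subpipotge/ → subpibotge.
Rule 2 (pre-rhotic lowering): no segment meets the environment; /subpibotge/ is unchanged.
Rule 3 (intervocalic spirantization): /b/ is a stop between vowels /i/ and /o/, so it spirantizes to the fricative [v]. /subpibotge/ → subpivotge.
Rule 4 (stop-cluster a-epenthesis): /b/ and /p/ form a stop–stop cluster, so [a] is inserted between them. /t/ and /g/ form a stop–stop cluster, so [a] is inserted between them. /subpivotge/ → subapivotage.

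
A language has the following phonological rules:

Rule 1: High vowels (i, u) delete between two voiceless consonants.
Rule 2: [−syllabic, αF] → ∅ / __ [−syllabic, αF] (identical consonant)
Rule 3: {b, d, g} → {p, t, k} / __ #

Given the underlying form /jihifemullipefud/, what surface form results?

jihfemulipefut

Rule 1 (high vowel syncope): /i/ is a high vowel flanked by voiceless consonants /h/ and /f/, so it deletes. /jihifemullipefud/ → jihfemullipefud.
Rule 2 (degemination): /ll/ is a geminate; the first /l/ deletes. /jihfemullipefud/ → jihfemulipefud.
Rule 3 (final devoicing): /d/ is a voiced stop in word-final position, so it devoices to [t]. /jihfemulipefud/ → jihfemulipefut.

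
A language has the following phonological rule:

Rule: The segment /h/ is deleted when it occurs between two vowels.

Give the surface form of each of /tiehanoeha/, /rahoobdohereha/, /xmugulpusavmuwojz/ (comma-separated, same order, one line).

tieanoea, raoobdoerea, xmugulpusavmuwojz

/tiehanoeha/: /h/ occurs between vowels /e/ and /a/, so it deletes. /h/ occurs between vowels /e/ and /a/, so it deletes. → [tieanoea].
/rahoobdohereha/: /h/ occurs between vowels /a/ and /o/, so it deletes. /h/ occurs between vowels /o/ and /e/, so it deletes. /h/ occurs between vowels /e/ and /a/, so it deletes. → [raoobdoerea].
/xmugulpusavmuwojz/: the rule's environment is not met; surfaces unchanged as [xmugulpusavmuwojz].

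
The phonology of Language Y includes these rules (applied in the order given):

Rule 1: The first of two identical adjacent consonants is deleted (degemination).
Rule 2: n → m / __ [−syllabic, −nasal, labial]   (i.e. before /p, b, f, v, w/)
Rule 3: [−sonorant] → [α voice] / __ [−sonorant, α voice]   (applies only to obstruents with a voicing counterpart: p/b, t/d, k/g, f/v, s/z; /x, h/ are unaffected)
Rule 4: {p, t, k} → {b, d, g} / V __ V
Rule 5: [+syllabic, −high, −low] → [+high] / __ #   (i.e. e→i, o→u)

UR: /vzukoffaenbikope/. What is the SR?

Rule 1 (degemination): /ff/ is a geminate; the first /f/ deletes. /vzukoffaenbikope/ → vzukofaenbikope.
Rule 2 (nasal place assimilation): /n/ precedes the labial consonant /b/, so it assimilates in place to [m]. /vzukofaenbikope/ → vzukofaembikope.
Rule 3 (regressive voicing assimilation): no segment meets the environment; /vzukofaembikope/ is unchanged.
Rule 4 (intervocalic voicing): /k/ is a voiceless stop between vowels /u/ and /o/, so it voices to [g]. /k/ is a voiceless stop between vowels /i/ and /o/, so it voices to [g]. /p/ is a voiceless stop between vowels /o/ and /e/, so it voices to [b]. /vzukofaembikope/ → vzugofaembigobe.
Rule 5 (final vowel raising): /e/ is a mid vowel in word-final position, so it raises to [i]. /vzugofaembigobe/ → vzugofaembigobi.

vzugofaembigobi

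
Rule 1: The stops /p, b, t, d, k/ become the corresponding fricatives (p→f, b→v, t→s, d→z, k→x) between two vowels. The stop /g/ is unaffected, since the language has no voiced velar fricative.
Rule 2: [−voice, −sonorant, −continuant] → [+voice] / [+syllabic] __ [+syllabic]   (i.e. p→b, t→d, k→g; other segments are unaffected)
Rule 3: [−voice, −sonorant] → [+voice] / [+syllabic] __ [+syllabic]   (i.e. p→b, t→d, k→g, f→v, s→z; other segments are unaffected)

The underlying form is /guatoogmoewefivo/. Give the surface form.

Rule 1 (intervocalic spirantization): /t/ is a stop between vowels /a/ and /o/, so it spirantizes to the fricative [s]. /guatoogmoewefivo/ → guasoogmoewefivo.
Rule 2 (intervocalic voicing): no segment meets the environment; /guasoogmoewefivo/ is unchanged.
Rule 3 (intervocalic voicing): /s/ is a voiceless obstruent between vowels /a/ and /o/, so it voices to [z]. /f/ is a voiceless obstruent between vowels /e/ and /i/, so it voices to [v]. /guasoogmoewefivo/ → guazoogmoewevivo.

guazoogmoewevivo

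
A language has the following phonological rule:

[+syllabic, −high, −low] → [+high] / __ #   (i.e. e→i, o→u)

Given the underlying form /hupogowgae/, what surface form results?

/e/ is a mid vowel in word-final position, so it raises to [i].
The other instances of /o/ do not occur in the required environment and remain unchanged.
Surface form: [hupogowgai].

hupogowgai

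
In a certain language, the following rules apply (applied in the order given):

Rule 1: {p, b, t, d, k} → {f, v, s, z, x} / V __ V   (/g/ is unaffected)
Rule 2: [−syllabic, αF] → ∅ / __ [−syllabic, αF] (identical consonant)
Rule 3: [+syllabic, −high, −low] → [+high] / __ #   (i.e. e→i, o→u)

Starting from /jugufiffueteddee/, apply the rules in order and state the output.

jugufifuesedei

Rule 1 (intervocalic spirantization): /t/ is a stop between vowels /e/ and /e/, so it spirantizes to the fricative [s]. /jugufiffueteddee/ → jugufiffueseddee.
Rule 2 (degemination): /ff/ is a geminate; the first /f/ deletes. /dd/ is a geminate; the first /d/ deletes. /jugufiffueseddee/ → jugufifuesedee.
Rule 3 (final vowel raising): /e/ is a mid vowel in word-final position, so it raises to [i]. /jugufifuesedee/ → jugufifuesedei.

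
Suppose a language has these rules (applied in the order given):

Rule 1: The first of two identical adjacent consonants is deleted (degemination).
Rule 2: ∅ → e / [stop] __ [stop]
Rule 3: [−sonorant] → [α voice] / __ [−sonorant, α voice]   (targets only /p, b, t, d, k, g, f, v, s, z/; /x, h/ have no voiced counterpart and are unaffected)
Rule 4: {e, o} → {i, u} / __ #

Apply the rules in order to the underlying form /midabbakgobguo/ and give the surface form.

midabakegobeguu

Rule 1 (degemination): /bb/ is a geminate; the first /b/ deletes. /midabbakgobguo/ → midabakgobguo.
Rule 2 (stop-cluster e-epenthesis): /k/ and /g/ form a stop–stop cluster, so [e] is inserted between them. /b/ and /g/ form a stop–stop cluster, so [e] is inserted between them. /midabakgobguo/ → midabakegobeguo.
Rule 3 (regressive voicing assimilation): no segment meets the environment; /midabakegobeguo/ is unchanged.
Rule 4 (final vowel raising): /o/ is a mid vowel in word-final position, so it raises to [u]. /midabakegobeguo/ → midabakegobeguu.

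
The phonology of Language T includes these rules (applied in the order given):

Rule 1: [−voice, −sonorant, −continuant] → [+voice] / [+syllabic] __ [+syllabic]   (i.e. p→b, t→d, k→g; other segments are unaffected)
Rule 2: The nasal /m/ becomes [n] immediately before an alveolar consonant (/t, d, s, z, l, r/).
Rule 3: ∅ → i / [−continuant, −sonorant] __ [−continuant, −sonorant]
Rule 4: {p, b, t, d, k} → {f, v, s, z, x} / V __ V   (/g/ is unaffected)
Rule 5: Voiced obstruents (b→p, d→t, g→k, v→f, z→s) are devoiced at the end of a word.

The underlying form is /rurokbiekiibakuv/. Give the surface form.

Rule 1 (intervocalic voicing): /k/ is a voiceless stop between vowels /e/ and /i/, so it voices to [g]. /k/ is a voiceless stop between vowels /a/ and /u/, so it voices to [g]. /rurokbiekiibakuv/ → rurokbiegiibaguv.
Rule 2 (nasal place assimilation): no segment meets the environment; /rurokbiegiibaguv/ is unchanged.
Rule 3 (stop-cluster i-epenthesis): /k/ and /b/ form a stop–stop cluster, so [i] is inserted between them. /rurokbiegiibaguv/ → rurokibiegiibaguv.
Rule 4 (intervocalic spirantization): /k/ is a stop between vowels /o/ and /i/, so it spirantizes to the fricative [x]. /b/ is a stop between vowels /i/ and /i/, so it spirantizes to the fricative [v]. /b/ is a stop between vowels /i/ and /a/, so it spirantizes to the fricative [v]. /rurokibiegiibaguv/ → ruroxiviegiivaguv.
Rule 5 (final devoicing): /v/ is a voiced obstruent in word-final position, so it devoices to [f]. /ruroxiviegiivaguv/ → ruroxiviegiivaguf.

ruroxiviegiivaguf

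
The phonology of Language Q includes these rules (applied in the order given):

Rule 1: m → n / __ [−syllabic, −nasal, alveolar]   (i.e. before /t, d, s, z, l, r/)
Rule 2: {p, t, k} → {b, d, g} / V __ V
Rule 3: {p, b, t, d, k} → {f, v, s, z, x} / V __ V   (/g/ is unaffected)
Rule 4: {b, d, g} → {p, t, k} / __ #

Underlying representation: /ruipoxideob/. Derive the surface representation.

Rule 1 (nasal place assimilation): no segment meets the environment; /ruipoxideob/ is unchanged.
Rule 2 (intervocalic voicing): /p/ is a voiceless stop between vowels /i/ and /o/, so it voices to [b]. /ruipoxideob/ → ruiboxideob.
Rule 3 (intervocalic spirantization): /b/ is a stop between vowels /i/ and /o/, so it spirantizes to the fricative [v]. /d/ is a stop between vowels /i/ and /e/, so it spirantizes to the fricative [z]. /ruiboxideob/ → ruivoxizeob.
Rule 4 (final devoicing): /b/ is a voiced stop in word-final position, so it devoices to [p]. /ruivoxizeob/ → ruivoxizeop.

ruivoxizeop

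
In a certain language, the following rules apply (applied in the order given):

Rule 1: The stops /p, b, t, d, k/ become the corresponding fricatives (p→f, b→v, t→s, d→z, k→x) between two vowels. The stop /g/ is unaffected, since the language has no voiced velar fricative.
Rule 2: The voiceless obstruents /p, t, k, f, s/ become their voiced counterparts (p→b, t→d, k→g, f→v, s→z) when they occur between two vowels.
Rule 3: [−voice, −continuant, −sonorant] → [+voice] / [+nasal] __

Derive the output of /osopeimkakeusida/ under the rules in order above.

Rule 1 (intervocalic spirantization): /p/ is a stop between vowels /o/ and /e/, so it spirantizes to the fricative [f]. /k/ is a stop between vowels /a/ and /e/, so it spirantizes to the fricative [x]. /d/ is a stop between vowels /i/ and /a/, so it spirantizes to the fricative [z]. /osopeimkakeusida/ → osofeimkaxeusiza.
Rule 2 (intervocalic voicing): /s/ is a voiceless obstruent between vowels /o/ and /o/, so it voices to [z]. /f/ is a voiceless obstruent between vowels /o/ and /e/, so it voices to [v]. /s/ is a voiceless obstruent between vowels /u/ and /i/, so it voices to [z]. /osofeimkaxeusiza/ → ozoveimkaxeuziza.
Rule 3 (post-nasal voicing): /k/ is a voiceless stop immediately after the nasal /m/, so it voices to [g]. /ozoveimkaxeuziza/ → ozoveimgaxeuziza.

ozoveimgaxeuziza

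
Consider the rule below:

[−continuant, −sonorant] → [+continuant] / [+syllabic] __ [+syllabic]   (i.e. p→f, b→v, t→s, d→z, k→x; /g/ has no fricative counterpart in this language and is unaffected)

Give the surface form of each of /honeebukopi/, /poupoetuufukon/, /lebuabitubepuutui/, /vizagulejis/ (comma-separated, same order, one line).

/honeebukopi/: /b/ is a stop between vowels /e/ and /u/, so it spirantizes to the fricative [v]. /k/ is a stop between vowels /u/ and /o/, so it spirantizes to the fricative [x]. /p/ is a stop between vowels /o/ and /i/, so it spirantizes to the fricative [f]. → [honeevuxofi].
/poupoetuufukon/: /p/ is a stop between vowels /u/ and /o/, so it spirantizes to the fricative [f]. /t/ is a stop between vowels /e/ and /u/, so it spirantizes to the fricative [s]. /k/ is a stop between vowels /u/ and /o/, so it spirantizes to the fricative [x]. → [poufoesuufuxon].
/lebuabitubepuutui/: /b/ is a stop between vowels /e/ and /u/, so it spirantizes to the fricative [v]. /b/ is a stop between vowels /a/ and /i/, so it spirantizes to the fricative [v]. /t/ is a stop between vowels /i/ and /u/, so it spirantizes to the fricative [s]. /b/ is a stop between vowels /u/ and /e/, so it spirantizes to the fricative [v]. /p/ is a stop between vowels /e/ and /u/, so it spirantizes to the fricative [f]. /t/ is a stop between vowels /u/ and /u/, so it spirantizes to the fricative [s]. → [levuavisuvefuusui].
/vizagulejis/: the rule's environment is not met; surfaces unchanged as [vizagulejis].

honeevuxofi, poufoesuufuxon, levuavisuvefuusui, vizagulejis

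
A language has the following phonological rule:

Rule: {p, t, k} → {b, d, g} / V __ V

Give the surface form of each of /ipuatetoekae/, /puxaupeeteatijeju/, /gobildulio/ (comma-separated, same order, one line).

ibuadedoegae, puxaubeedeadijeju, gobildulio

/ipuatetoekae/: /p/ is a voiceless stop between vowels /i/ and /u/, so it voices to [b]. /t/ is a voiceless stop between vowels /a/ and /e/, so it voices to [d]. /t/ is a voiceless stop between vowels /e/ and /o/, so it voices to [d]. /k/ is a voiceless stop between vowels /e/ and /a/, so it voices to [g]. → [ibuadedoegae].
/puxaupeeteatijeju/: /p/ is a voiceless stop between vowels /u/ and /e/, so it voices to [b]. /t/ is a voiceless stop between vowels /e/ and /e/, so it voices to [d]. /t/ is a voiceless stop between vowels /a/ and /i/, so it voices to [d]. → [puxaubeedeadijeju].
/gobildulio/: the rule's environment is not met; surfaces unchanged as [gobildulio].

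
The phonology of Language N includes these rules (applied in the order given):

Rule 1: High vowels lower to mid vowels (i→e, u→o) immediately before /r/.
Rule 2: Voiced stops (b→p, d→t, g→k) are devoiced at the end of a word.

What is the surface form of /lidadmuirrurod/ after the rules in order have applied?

Rule 1 (pre-rhotic lowering): /i/ is a high vowel immediately before /r/, so it lowers to [e]. /u/ is a high vowel immediately before /r/, so it lowers to [o]. /lidadmuirrurod/ → lidadmuerrorod.
Rule 2 (final devoicing): /d/ is a voiced stop in word-final position, so it devoices to [t]. /lidadmuerrorod/ → lidadmuerrorot.

lidadmuerrorot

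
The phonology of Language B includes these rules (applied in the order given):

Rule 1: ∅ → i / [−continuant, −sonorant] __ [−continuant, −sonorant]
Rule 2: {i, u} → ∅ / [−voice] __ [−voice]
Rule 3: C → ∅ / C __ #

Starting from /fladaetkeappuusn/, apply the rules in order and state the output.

fladaetkeappuus

Rule 1 (stop-cluster i-epenthesis): /t/ and /k/ form a stop–stop cluster, so [i] is inserted between them. /p/ and /p/ form a stop–stop cluster, so [i] is inserted between them. /fladaetkeappuusn/ → fladaetikeapipuusn.
Rule 2 (high vowel syncope): /i/ is a high vowel flanked by voiceless consonants /t/ and /k/, so it deletes. /i/ is a high vowel flanked by voiceless consonants /p/ and /p/, so it deletes. /fladaetikeapipuusn/ → fladaetkeappuusn.
Rule 3 (final cluster simplification): /n/ is the second consonant of a word-final cluster /sn/, so it deletes. /fladaetkeappuusn/ → fladaetkeappuus.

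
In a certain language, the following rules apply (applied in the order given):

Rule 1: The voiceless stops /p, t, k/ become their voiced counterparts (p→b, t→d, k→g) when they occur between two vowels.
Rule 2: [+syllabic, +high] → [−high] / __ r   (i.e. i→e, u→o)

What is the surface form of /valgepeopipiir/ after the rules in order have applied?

Rule 1 (intervocalic voicing): /p/ is a voiceless stop between vowels /e/ and /e/, so it voices to [b]. /p/ is a voiceless stop between vowels /o/ and /i/, so it voices to [b]. /p/ is a voiceless stop between vowels /i/ and /i/, so it voices to [b]. /valgepeopipiir/ → valgebeobibiir.
Rule 2 (pre-rhotic lowering): /i/ is a high vowel immediately before /r/, so it lowers to [e]. /valgebeobibiir/ → valgebeobibier.

valgebeobibier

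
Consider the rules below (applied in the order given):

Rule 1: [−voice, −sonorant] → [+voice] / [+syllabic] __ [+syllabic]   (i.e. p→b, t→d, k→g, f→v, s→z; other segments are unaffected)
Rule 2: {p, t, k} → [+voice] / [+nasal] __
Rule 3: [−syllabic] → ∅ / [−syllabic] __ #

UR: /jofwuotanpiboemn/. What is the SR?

Rule 1 (intervocalic voicing): /t/ is a voiceless obstruent between vowels /o/ and /a/, so it voices to [d]. /jofwuotanpiboemn/ → jofwuodanpiboemn.
Rule 2 (post-nasal voicing): /p/ is a voiceless stop immediately after the nasal /n/, so it voices to [b]. /jofwuodanpiboemn/ → jofwuodanbiboemn.
Rule 3 (final cluster simplification): /n/ is the second consonant of a word-final cluster /mn/, so it deletes. /jofwuodanbiboemn/ → jofwuodanbiboem.

jofwuodanbiboem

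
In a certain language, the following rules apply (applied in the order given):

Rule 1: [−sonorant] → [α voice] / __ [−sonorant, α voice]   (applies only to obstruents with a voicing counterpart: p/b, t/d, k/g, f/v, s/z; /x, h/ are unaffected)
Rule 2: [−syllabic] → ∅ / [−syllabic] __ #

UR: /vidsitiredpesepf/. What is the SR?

vitsitiretpesep

Rule 1 (regressive voicing assimilation): /d/ precedes the voiceless obstruent /s/, so it devoices to [t] by assimilation. /d/ precedes the voiceless obstruent /p/, so it devoices to [t] by assimilation. /vidsitiredpesepf/ → vitsitiretpesepf.
Rule 2 (final cluster simplification): /f/ is the second consonant of a word-final cluster /pf/, so it deletes. /vitsitiretpesepf/ → vitsitiretpesep.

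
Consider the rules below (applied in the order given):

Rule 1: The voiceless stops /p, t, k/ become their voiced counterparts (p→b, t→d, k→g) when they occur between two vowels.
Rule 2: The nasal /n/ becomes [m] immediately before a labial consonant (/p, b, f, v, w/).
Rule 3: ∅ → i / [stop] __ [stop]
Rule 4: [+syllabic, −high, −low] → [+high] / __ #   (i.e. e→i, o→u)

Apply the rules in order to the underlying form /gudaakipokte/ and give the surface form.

gudaagibokiti

Rule 1 (intervocalic voicing): /k/ is a voiceless stop between vowels /a/ and /i/, so it voices to [g]. /p/ is a voiceless stop between vowels /i/ and /o/, so it voices to [b]. /gudaakipokte/ → gudaagibokte.
Rule 2 (nasal place assimilation): no segment meets the environment; /gudaagibokte/ is unchanged.
Rule 3 (stop-cluster i-epenthesis): /k/ and /t/ form a stop–stop cluster, so [i] is inserted between them. /gudaagibokte/ → gudaagibokite.
Rule 4 (final vowel raising): /e/ is a mid vowel in word-final position, so it raises to [i]. /gudaagibokite/ → gudaagibokiti.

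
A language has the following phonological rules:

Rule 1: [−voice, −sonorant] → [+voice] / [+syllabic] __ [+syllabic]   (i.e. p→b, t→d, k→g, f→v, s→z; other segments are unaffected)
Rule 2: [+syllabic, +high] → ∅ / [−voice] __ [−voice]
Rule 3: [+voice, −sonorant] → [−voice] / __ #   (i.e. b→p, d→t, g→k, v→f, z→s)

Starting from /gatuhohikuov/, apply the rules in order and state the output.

Rule 1 (intervocalic voicing): /t/ is a voiceless obstruent between vowels /a/ and /u/, so it voices to [d]. /k/ is a voiceless obstruent between vowels /i/ and /u/, so it voices to [g]. /gatuhohikuov/ → gaduhohiguov.
Rule 2 (high vowel syncope): no segment meets the environment; /gaduhohiguov/ is unchanged.
Rule 3 (final devoicing): /v/ is a voiced obstruent in word-final position, so it devoices to [f]. /gaduhohiguov/ → gaduhohiguof.

gaduhohiguof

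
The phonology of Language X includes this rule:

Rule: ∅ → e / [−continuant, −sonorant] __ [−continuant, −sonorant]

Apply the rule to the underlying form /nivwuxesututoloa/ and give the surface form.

nivwuxesututoloa

No segment of /nivwuxesututoloa/ meets the structural description of the rule, so the form surfaces unchanged.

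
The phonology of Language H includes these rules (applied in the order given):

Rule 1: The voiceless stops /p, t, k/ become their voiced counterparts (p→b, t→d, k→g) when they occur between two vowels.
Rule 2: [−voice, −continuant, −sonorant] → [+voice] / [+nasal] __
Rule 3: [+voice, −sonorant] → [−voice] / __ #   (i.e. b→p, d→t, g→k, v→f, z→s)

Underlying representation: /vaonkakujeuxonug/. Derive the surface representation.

Rule 1 (intervocalic voicing): /k/ is a voiceless stop between vowels /a/ and /u/, so it voices to [g]. /vaonkakujeuxonug/ → vaonkagujeuxonug.
Rule 2 (post-nasal voicing): /k/ is a voiceless stop immediately after the nasal /n/, so it voices to [g]. /vaonkagujeuxonug/ → vaongagujeuxonug.
Rule 3 (final devoicing): /g/ is a voiced obstruent in word-final position, so it devoices to [k]. /vaongagujeuxonug/ → vaongagujeuxonuk.

vaongagujeuxonuk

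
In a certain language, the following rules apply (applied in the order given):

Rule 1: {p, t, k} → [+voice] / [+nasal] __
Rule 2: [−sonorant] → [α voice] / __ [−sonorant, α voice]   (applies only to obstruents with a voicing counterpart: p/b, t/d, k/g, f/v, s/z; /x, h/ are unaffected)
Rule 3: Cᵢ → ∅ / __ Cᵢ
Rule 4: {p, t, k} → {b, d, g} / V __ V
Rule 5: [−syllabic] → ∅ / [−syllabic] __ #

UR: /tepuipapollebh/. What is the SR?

tebuibabolep

Rule 1 (post-nasal voicing): no segment meets the environment; /tepuipapollebh/ is unchanged.
Rule 2 (regressive voicing assimilation): /b/ precedes the voiceless obstruent /h/, so it devoices to [p] by assimilation. /tepuipapollebh/ → tepuipapolleph.
Rule 3 (degemination): /ll/ is a geminate; the first /l/ deletes. /tepuipapolleph/ → tepuipapoleph.
Rule 4 (intervocalic voicing): /p/ is a voiceless stop between vowels /e/ and /u/, so it voices to [b]. /p/ is a voiceless stop between vowels /i/ and /a/, so it voices to [b]. /p/ is a voiceless stop between vowels /a/ and /o/, so it voices to [b]. /tepuipapoleph/ → tebuibaboleph.
Rule 5 (final cluster simplification): /h/ is the second consonant of a word-final cluster /ph/, so it deletes. /tebuibaboleph/ → tebuibabolep.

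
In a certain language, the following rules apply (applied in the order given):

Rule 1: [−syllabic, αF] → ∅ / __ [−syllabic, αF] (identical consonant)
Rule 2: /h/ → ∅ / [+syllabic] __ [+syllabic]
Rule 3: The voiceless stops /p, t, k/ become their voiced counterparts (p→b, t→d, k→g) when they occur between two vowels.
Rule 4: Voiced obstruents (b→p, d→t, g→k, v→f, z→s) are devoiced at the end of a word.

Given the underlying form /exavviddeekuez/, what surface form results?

exavideegues

Rule 1 (degemination): /vv/ is a geminate; the first /v/ deletes. /dd/ is a geminate; the first /d/ deletes. /exavviddeekuez/ → exavideekuez.
Rule 2 (intervocalic h-deletion): no segment meets the environment; /exavideekuez/ is unchanged.
Rule 3 (intervocalic voicing): /k/ is a voiceless stop between vowels /e/ and /u/, so it voices to [g]. /exavideekuez/ → exavideeguez.
Rule 4 (final devoicing): /z/ is a voiced obstruent in word-final position, so it devoices to [s]. /exavideeguez/ → exavideegues.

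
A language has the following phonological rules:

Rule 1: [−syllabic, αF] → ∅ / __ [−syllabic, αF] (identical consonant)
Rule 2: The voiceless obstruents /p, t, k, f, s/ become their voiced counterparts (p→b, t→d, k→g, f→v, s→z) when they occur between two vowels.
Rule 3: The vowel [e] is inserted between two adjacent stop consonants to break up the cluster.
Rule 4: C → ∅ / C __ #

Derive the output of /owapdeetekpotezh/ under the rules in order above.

Rule 1 (degemination): no segment meets the environment; /owapdeetekpotezh/ is unchanged.
Rule 2 (intervocalic voicing): /t/ is a voiceless obstruent between vowels /e/ and /e/, so it voices to [d]. /t/ is a voiceless obstruent between vowels /o/ and /e/, so it voices to [d]. /owapdeetekpotezh/ → owapdeedekpodezh.
Rule 3 (stop-cluster e-epenthesis): /p/ and /d/ form a stop–stop cluster, so [e] is inserted between them. /k/ and /p/ form a stop–stop cluster, so [e] is inserted between them. /owapdeedekpodezh/ → owapedeedekepodezh.
Rule 4 (final cluster simplification): /h/ is the second consonant of a word-final cluster /zh/, so it deletes. /owapedeedekepodezh/ → owapedeedekepodez.

owapedeedekepodez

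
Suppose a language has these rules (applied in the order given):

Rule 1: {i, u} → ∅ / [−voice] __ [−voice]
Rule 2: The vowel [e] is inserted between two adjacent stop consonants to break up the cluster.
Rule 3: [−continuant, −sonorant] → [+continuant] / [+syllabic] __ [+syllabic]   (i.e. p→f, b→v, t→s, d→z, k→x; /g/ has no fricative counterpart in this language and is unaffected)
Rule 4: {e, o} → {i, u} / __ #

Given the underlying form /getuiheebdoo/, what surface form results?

gesuiheevezou

Rule 1 (high vowel syncope): no segment meets the environment; /getuiheebdoo/ is unchanged.
Rule 2 (stop-cluster e-epenthesis): /b/ and /d/ form a stop–stop cluster, so [e] is inserted between them. /getuiheebdoo/ → getuiheebedoo.
Rule 3 (intervocalic spirantization): /t/ is a stop between vowels /e/ and /u/, so it spirantizes to the fricative [s]. /b/ is a stop between vowels /e/ and /e/, so it spirantizes to the fricative [v]. /d/ is a stop between vowels /e/ and /o/, so it spirantizes to the fricative [z]. /getuiheebedoo/ → gesuiheevezoo.
Rule 4 (final vowel raising): /o/ is a mid vowel in word-final position, so it raises to [u]. /gesuiheevezoo/ → gesuiheevezou.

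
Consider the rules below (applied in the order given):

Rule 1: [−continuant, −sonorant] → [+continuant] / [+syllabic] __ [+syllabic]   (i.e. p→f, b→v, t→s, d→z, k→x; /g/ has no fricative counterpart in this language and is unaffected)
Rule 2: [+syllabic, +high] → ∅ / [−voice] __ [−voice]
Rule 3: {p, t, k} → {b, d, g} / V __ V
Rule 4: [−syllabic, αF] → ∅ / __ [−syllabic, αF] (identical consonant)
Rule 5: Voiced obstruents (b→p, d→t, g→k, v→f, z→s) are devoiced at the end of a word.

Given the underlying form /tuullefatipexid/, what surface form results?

tuulefasfexit

Rule 1 (intervocalic spirantization): /t/ is a stop between vowels /a/ and /i/, so it spirantizes to the fricative [s]. /p/ is a stop between vowels /i/ and /e/, so it spirantizes to the fricative [f]. /tuullefatipexid/ → tuullefasifexid.
Rule 2 (high vowel syncope): /i/ is a high vowel flanked by voiceless consonants /s/ and /f/, so it deletes. /tuullefasifexid/ → tuullefasfexid.
Rule 3 (intervocalic voicing): no segment meets the environment; /tuullefasfexid/ is unchanged.
Rule 4 (degemination): /ll/ is a geminate; the first /l/ deletes. /tuullefasfexid/ → tuulefasfexid.
Rule 5 (final devoicing): /d/ is a voiced obstruent in word-final position, so it devoices to [t]. /tuulefasfexid/ → tuulefasfexit.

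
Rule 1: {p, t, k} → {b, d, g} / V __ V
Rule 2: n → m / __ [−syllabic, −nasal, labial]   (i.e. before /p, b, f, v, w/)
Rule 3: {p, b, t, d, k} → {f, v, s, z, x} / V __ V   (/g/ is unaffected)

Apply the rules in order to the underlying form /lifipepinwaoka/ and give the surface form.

lifivevimwaoga

Rule 1 (intervocalic voicing): /p/ is a voiceless stop between vowels /i/ and /e/, so it voices to [b]. /p/ is a voiceless stop between vowels /e/ and /i/, so it voices to [b]. /k/ is a voiceless stop between vowels /o/ and /a/, so it voices to [g]. /lifipepinwaoka/ → lifibebinwaoga.
Rule 2 (nasal place assimilation): /n/ precedes the labial consonant /w/, so it assimilates in place to [m]. /lifibebinwaoga/ → lifibebimwaoga.
Rule 3 (intervocalic spirantization): /b/ is a stop between vowels /i/ and /e/, so it spirantizes to the fricative [v]. /b/ is a stop between vowels /e/ and /i/, so it spirantizes to the fricative [v]. /lifibebimwaoga/ → lifivevimwaoga.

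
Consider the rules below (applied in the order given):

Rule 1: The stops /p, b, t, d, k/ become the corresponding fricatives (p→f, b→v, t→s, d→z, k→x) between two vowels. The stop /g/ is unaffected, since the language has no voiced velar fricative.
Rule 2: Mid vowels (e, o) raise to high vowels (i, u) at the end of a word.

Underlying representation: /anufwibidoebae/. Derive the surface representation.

anufwivizoevai

Rule 1 (intervocalic spirantization): /b/ is a stop between vowels /i/ and /i/, so it spirantizes to the fricative [v]. /d/ is a stop between vowels /i/ and /o/, so it spirantizes to the fricative [z]. /b/ is a stop between vowels /e/ and /a/, so it spirantizes to the fricative [v]. /anufwibidoebae/ → anufwivizoevae.
Rule 2 (final vowel raising): /e/ is a mid vowel in word-final position, so it raises to [i]. /anufwivizoevae/ → anufwivizoevai.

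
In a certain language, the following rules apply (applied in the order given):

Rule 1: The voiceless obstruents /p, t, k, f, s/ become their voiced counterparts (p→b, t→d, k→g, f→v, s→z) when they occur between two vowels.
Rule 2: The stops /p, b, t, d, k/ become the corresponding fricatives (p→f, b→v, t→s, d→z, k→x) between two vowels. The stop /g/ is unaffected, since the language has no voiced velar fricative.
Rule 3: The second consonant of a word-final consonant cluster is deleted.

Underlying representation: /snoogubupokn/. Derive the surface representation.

snooguvuvok

Rule 1 (intervocalic voicing): /p/ is a voiceless obstruent between vowels /u/ and /o/, so it voices to [b]. /snoogubupokn/ → snoogububokn.
Rule 2 (intervocalic spirantization): /b/ is a stop between vowels /u/ and /u/, so it spirantizes to the fricative [v]. /b/ is a stop between vowels /u/ and /o/, so it spirantizes to the fricative [v]. /snoogububokn/ → snooguvuvokn.
Rule 3 (final cluster simplification): /n/ is the second consonant of a word-final cluster /kn/, so it deletes. /snooguvuvokn/ → snooguvuvok.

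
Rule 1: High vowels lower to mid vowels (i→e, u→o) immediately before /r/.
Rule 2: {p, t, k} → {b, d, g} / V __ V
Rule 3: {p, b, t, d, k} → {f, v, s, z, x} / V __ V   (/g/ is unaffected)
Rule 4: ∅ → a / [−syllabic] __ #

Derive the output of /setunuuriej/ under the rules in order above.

Rule 1 (pre-rhotic lowering): /u/ is a high vowel immediately before /r/, so it lowers to [o]. /setunuuriej/ → setunuoriej.
Rule 2 (intervocalic voicing): /t/ is a voiceless stop between vowels /e/ and /u/, so it voices to [d]. /setunuoriej/ → sedunuoriej.
Rule 3 (intervocalic spirantization): /d/ is a stop between vowels /e/ and /u/, so it spirantizes to the fricative [z]. /sedunuoriej/ → sezunuoriej.
Rule 4 (final a-epenthesis): the form ends in the consonant /j/, so [a] is inserted word-finally. /sezunuoriej/ → sezunuorieja.

sezunuorieja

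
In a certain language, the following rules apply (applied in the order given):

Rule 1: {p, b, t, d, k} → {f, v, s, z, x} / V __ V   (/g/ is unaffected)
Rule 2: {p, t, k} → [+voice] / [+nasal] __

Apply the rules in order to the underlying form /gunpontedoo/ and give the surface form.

Rule 1 (intervocalic spirantization): /d/ is a stop between vowels /e/ and /o/, so it spirantizes to the fricative [z]. /gunpontedoo/ → gunpontezoo.
Rule 2 (post-nasal voicing): /p/ is a voiceless stop immediately after the nasal /n/, so it voices to [b]. /t/ is a voiceless stop immediately after the nasal /n/, so it voices to [d]. /gunpontezoo/ → gunbondezoo.

gunbondezoo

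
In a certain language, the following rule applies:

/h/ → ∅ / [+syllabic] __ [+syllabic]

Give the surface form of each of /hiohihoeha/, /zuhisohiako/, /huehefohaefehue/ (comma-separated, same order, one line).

/hiohihoeha/: /h/ occurs between vowels /o/ and /i/, so it deletes. /h/ occurs between vowels /i/ and /o/, so it deletes. /h/ occurs between vowels /e/ and /a/, so it deletes. → [hioioea].
/zuhisohiako/: /h/ occurs between vowels /u/ and /i/, so it deletes. /h/ occurs between vowels /o/ and /i/, so it deletes. → [zuisoiako].
/huehefohaefehue/: /h/ occurs between vowels /e/ and /e/, so it deletes. /h/ occurs between vowels /o/ and /a/, so it deletes. /h/ occurs between vowels /e/ and /u/, so it deletes. → [hueefoaefeue].

hioioea, zuisoiako, hueefoaefeue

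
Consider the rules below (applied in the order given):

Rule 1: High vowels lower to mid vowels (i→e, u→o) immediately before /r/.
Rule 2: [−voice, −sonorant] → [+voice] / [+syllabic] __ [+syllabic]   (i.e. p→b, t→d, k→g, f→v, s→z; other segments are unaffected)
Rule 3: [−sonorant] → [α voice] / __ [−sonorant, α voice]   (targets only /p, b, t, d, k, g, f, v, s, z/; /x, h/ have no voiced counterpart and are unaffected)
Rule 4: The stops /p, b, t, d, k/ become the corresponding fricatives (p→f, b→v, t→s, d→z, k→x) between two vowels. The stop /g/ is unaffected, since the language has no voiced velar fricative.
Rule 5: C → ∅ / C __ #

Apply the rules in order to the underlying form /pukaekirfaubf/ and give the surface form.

pugaegerfaup

Rule 1 (pre-rhotic lowering): /i/ is a high vowel immediately before /r/, so it lowers to [e]. /pukaekirfaubf/ → pukaekerfaubf.
Rule 2 (intervocalic voicing): /k/ is a voiceless obstruent between vowels /u/ and /a/, so it voices to [g]. /k/ is a voiceless obstruent between vowels /e/ and /e/, so it voices to [g]. /pukaekerfaubf/ → pugaegerfaubf.
Rule 3 (regressive voicing assimilation): /b/ precedes the voiceless obstruent /f/, so it devoices to [p] by assimilation. /pugaegerfaubf/ → pugaegerfaupf.
Rule 4 (intervocalic spirantization): no segment meets the environment; /pugaegerfaupf/ is unchanged.
Rule 5 (final cluster simplification): /f/ is the second consonant of a word-final cluster /pf/, so it deletes. /pugaegerfaupf/ → pugaegerfaup.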